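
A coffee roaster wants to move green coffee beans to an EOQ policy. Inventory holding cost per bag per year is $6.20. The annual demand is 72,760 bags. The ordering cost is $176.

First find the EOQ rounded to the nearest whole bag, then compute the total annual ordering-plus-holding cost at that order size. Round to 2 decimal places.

2DS/H = 2·72,760·176/6.2 = 4,130,890.32
EOQ = √4,130,890.32 ≈ 2,032.46 → Q = 2,032 bags
Orders/yr = 72,760/2,032 = 35.807; ordering cost = 35.807 × $176 = $6,302.05
Average inventory = 2,032/2 = 1016; holding cost = 1016 × $6.2 = $6,299.20
Total = $6,302.05 + $6,299.20 = $12,601.25

$12,601.25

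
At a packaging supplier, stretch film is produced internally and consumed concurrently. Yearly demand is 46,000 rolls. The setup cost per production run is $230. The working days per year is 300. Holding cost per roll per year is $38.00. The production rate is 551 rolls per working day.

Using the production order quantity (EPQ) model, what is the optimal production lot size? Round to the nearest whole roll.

878 rolls

Daily demand d = 46,000/300 = 153.333; p = 551; 1 − d/p = 0.72172
EPQ = √(2DS / (H(1 − d/p)))
    = √(2 × 46,000 × 230 / (38 × 0.72172)) ≈ 878.38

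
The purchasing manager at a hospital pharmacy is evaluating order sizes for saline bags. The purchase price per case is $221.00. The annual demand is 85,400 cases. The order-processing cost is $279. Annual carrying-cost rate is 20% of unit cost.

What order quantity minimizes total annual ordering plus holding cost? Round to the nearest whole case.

1,038 cases

H = i·C = 0.2 × $221 = $44.2000 per case-year
2DS/H = 2·85,400·279/44.2 = 1,078,126.70
EOQ = √1,078,126.70 ≈ 1,038.33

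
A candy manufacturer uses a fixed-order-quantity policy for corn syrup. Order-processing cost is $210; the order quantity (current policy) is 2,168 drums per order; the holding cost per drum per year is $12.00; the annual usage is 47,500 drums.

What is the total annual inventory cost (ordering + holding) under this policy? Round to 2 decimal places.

$17,609.01

Orders/yr = 47,500/2,168 = 21.910; ordering cost = 21.910 × $210 = $4,601.01
Average inventory = 2,168/2 = 1084; holding cost = 1084 × $12 = $13,008.00
Total = $4,601.01 + $13,008.00 = $17,609.01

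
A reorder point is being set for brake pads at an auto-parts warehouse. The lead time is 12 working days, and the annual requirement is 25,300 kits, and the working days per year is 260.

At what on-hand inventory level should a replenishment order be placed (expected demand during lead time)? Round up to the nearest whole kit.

1,168 kits

Daily demand d = 25,300 / 260 = 97.308 kits/day
Demand during lead time = 97.308 × 12 = 1,167.69
Reorder point = 1,167.69 → round up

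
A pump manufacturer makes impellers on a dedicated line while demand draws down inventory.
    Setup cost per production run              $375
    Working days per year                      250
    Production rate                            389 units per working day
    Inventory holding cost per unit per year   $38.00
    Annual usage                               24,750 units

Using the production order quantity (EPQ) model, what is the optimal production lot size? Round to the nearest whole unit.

809 units

Daily demand d = 24,750/250 = 99.000; p = 389; 1 − d/p = 0.74550
EPQ = √(2DS / (H(1 − d/p)))
    = √(2 × 24,750 × 375 / (38 × 0.74550)) ≈ 809.47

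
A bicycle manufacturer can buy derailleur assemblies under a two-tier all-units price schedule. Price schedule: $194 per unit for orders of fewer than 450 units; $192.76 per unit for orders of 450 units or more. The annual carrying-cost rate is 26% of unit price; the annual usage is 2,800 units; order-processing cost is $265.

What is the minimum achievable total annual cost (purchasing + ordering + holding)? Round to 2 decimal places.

$551,851.76

H₁ = 26%×$194 = $50.4400;  H₂ = 26%×$192.76 = $50.1176
EOQ₁ = √(2×2,800×265/50.4400) = 171.53  (< 450, feasible at tier 1)
EOQ₂ = √(2×2,800×265/50.1176) = 172.08  (< 450 → use Q = 450 at tier-2 price)
TC(tier 1 (EOQ₁), Q≈171.5) = $551,851.76
TC(tier 2, Q≈450.0) = $552,653.35
Minimum at tier 1 (EOQ₁): $551,851.76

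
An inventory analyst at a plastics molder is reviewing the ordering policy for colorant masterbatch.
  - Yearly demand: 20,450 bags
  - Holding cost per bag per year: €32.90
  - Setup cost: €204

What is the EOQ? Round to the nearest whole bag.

2DS/H = 2·20,450·204/32.9 = 253,604.86
EOQ = √253,604.86 ≈ 503.59

504 bags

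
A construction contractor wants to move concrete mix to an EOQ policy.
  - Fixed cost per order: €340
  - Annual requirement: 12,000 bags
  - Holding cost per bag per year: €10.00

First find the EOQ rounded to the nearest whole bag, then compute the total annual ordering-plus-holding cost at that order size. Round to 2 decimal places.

€9,033.27

EOQ = √(2DS/H) = √(2 × 12,000 × 340 / 10)
    = √(816,000.00) ≈ 903.33 → Q = 903 bags
Ordering: D/Q × S = 12,000/903 × €340 = €4,518.27
Holding:  Q/2 × H = 903/2 × €10 = €4,515.00
Total = €4,518.27 + €4,515.00 = €9,033.27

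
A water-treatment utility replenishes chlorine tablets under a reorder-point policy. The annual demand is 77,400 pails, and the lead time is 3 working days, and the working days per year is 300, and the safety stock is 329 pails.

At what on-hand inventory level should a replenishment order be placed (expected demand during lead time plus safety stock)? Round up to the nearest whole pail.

1,103 pails

Daily demand d = 77,400 / 300 = 258.000 pails/day
Demand during lead time = 258.000 × 3 = 774.00
Reorder point = 774.00 + 329 = 1,103.00 → round up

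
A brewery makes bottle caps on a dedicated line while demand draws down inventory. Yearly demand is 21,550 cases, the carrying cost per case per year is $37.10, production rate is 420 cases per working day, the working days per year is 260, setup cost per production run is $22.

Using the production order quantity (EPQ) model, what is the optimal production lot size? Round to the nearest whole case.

d = 21,550/260 = 82.8846 cases/day;  effective holding cost H(1 − d/p) = 37.1·(1 − 82.8846/420) = 29.77853
Q* = √(2DS / H_eff) = √(2·21,550·22 / 29.77853) ≈ 178.44

178 cases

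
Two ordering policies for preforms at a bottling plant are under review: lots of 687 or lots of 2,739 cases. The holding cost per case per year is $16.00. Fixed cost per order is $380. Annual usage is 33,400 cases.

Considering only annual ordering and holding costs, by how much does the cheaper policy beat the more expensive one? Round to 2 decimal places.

$2,575.28

For each Q, cost = (D/Q)·S + (Q/2)·H.
TC(687) = (33,400/687)×380 + (687/2)×16 = $23,970.53
TC(2,739) = (33,400/2,739)×380 + (2,739/2)×16 = $26,545.81
Lots of 687 are cheaper by $2,575.28.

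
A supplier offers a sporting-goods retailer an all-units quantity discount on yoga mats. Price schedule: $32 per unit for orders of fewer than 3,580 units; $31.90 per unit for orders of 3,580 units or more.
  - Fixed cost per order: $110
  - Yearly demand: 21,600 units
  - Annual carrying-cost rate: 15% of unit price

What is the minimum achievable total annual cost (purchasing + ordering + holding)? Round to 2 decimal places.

$695,975.94

H₁ = 15%×$32 = $4.8000;  H₂ = 15%×$31.90 = $4.7850
EOQ₁ = √(2×21,600×110/4.8000) = 994.99  (< 3,580, feasible at tier 1)
EOQ₂ = √(2×21,600×110/4.7850) = 996.55  (< 3,580 → use Q = 3,580 at tier-2 price)
TC(tier 1 (EOQ₁), Q≈995.0) = $695,975.94
TC(tier 2, Q≈3,580.0) = $698,268.84
Minimum at tier 1 (EOQ₁): $695,975.94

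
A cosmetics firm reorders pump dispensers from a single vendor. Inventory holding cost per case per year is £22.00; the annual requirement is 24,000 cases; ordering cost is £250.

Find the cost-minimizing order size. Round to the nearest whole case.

739 cases

2DS/H = 2·24,000·250/22 = 545,454.55
EOQ = √545,454.55 ≈ 738.55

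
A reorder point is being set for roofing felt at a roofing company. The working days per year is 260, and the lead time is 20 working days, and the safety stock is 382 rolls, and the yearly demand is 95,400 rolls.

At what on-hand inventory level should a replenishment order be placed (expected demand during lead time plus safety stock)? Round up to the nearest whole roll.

7,721 rolls

Daily demand d = 95,400 / 260 = 366.923 rolls/day
Demand during lead time = 366.923 × 20 = 7,338.46
Reorder point = 7,338.46 + 382 = 7,720.46 → round up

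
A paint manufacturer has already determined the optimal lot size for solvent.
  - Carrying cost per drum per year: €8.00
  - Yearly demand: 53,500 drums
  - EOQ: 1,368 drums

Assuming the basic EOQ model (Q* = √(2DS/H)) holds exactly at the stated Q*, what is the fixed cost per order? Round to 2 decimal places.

EOQ relation: Q² = 2DS/H, so rearrange for the unknown.
S = Q²H / (2D) = 1,368² × 8 / (2 × 53,500) = 139.9196

€139.92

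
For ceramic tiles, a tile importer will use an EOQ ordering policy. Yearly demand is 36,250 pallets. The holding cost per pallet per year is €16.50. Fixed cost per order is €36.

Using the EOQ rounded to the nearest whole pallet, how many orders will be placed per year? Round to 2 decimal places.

EOQ = √(2DS/H) = √(2 × 36,250 × 36 / 16.5)
    = √(158,181.82) ≈ 397.72 → Q = 398
Orders per year = D/Q = 36,250 / 398 = 91.080

91.08 orders per year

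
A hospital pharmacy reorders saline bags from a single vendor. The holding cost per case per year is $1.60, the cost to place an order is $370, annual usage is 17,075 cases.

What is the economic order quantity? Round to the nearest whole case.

2,810 cases

Optimal lot size Q* = (2 × 17,075 × $370 / $1.6)^½ ≈ 2,810.19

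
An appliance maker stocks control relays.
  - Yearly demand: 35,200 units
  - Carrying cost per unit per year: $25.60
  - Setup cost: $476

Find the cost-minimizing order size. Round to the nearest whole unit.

1,144 units

Q* = √(2·D·S / H) = √(2·35,200·476 / 25.6) = √1,309,000.0 ≈ 1,144.12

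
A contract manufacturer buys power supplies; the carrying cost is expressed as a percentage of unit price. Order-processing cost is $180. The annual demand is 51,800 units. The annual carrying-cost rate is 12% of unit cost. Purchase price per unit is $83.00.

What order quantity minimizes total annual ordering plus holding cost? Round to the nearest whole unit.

H = i·C = 0.12 × $83 = $9.9600 per unit-year
Q* = √(2·D·S / H) = √(2·51,800·180 / 9.96) = √1,872,289.2 ≈ 1,368.32

1,368 units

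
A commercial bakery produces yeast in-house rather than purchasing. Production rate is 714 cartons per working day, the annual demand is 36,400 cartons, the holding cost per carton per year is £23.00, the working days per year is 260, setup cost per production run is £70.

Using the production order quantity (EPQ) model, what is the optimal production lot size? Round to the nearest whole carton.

525 cartons

d = 36,400/260 = 140.0000 cartons/day;  effective holding cost H(1 − d/p) = 23·(1 − 140.0000/714) = 18.49020
Q* = √(2DS / H_eff) = √(2·36,400·70 / 18.49020) ≈ 524.98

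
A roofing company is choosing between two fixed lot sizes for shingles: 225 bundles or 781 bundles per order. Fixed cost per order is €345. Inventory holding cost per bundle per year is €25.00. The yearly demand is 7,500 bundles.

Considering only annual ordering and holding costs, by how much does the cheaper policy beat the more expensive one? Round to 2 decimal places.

€1,236.94

For each Q, cost = (D/Q)·S + (Q/2)·H.
TC(225) = (7,500/225)×345 + (225/2)×25 = €14,312.50
TC(781) = (7,500/781)×345 + (781/2)×25 = €13,075.56
Cheaper: Q = 781.  Difference = €1,236.94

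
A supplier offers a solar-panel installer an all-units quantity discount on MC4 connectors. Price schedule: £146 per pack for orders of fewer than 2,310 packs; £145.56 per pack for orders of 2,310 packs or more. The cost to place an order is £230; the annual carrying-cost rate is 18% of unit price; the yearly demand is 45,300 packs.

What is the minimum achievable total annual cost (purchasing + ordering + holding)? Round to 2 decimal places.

£6,628,640.31

H₁ = 18%×£146 = £26.2800;  H₂ = 18%×£145.56 = £26.2008
EOQ₁ = √(2×45,300×230/26.2800) = 890.46  (< 2,310, feasible at tier 1)
EOQ₂ = √(2×45,300×230/26.2008) = 891.81  (< 2,310 → use Q = 2,310 at tier-2 price)
TC(tier 1 (EOQ₁), Q≈890.5) = £6,637,201.34
TC(tier 2, Q≈2,310.0) = £6,628,640.31
Minimum at tier 2: £6,628,640.31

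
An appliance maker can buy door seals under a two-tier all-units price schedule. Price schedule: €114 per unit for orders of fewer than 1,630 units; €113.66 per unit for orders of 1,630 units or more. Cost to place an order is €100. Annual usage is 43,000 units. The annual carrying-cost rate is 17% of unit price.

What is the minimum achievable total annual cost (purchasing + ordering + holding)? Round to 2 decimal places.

H₁ = 17%×€114 = €19.3800;  H₂ = 17%×€113.66 = €19.3222
EOQ₁ = √(2×43,000×100/19.3800) = 666.15  (< 1,630, feasible at tier 1)
EOQ₂ = √(2×43,000×100/19.3222) = 667.15  (< 1,630 → use Q = 1,630 at tier-2 price)
TC(tier 1 (EOQ₁), Q≈666.2) = €4,914,910.00
TC(tier 2, Q≈1,630.0) = €4,905,765.63
Minimum at tier 2: €4,905,765.63

€4,905,765.63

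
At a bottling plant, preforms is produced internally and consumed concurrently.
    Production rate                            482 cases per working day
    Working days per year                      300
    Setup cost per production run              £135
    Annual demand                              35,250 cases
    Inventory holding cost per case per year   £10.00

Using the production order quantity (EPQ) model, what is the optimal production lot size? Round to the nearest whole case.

1,122 cases

d = 35,250/300 = 117.5000 cases/day;  effective holding cost H(1 − d/p) = 10·(1 − 117.5000/482) = 7.56224
Q* = √(2DS / H_eff) = √(2·35,250·135 / 7.56224) ≈ 1,121.85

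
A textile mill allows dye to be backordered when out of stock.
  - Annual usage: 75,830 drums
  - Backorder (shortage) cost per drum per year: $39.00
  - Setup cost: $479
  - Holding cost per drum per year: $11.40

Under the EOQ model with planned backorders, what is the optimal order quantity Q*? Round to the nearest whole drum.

2,870 drums

Q* = √(2DS/H) · √((H + b)/b)
   = √(2 × 75,830 × 479 / 11.4) · √((11.4 + 39) / 39)
   = 2,524.357 × 1.1368 ≈ 2,869.68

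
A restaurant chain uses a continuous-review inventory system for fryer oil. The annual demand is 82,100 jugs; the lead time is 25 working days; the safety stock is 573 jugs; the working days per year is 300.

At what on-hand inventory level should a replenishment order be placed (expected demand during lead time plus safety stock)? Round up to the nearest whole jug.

Daily demand d = 82,100 / 300 = 273.667 jugs/day
Demand during lead time = 273.667 × 25 = 6,841.67
Reorder point = 6,841.67 + 573 = 7,414.67 → round up

7,415 jugs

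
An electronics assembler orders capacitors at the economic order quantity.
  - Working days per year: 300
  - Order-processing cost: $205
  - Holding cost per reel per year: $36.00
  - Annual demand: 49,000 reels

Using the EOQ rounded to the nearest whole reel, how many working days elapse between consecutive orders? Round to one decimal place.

2DS/H = 2·49,000·205/36 = 558,055.56
EOQ = √558,055.56 ≈ 747.03 → Q = 747 reels
Days between orders = 300 / (D/Q) = 300 / 65.596 ≈ 4.573

4.6 days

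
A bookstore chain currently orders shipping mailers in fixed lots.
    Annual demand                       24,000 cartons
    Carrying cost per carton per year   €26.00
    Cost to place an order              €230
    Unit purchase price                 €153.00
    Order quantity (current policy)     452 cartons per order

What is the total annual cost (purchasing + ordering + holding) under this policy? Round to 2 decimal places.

Orders/yr = 24,000/452 = 53.097; ordering cost = 53.097 × €230 = €12,212.39
Average inventory = 452/2 = 226; holding cost = 226 × €26 = €5,876.00
Purchase cost = D·C = 24,000 × 153 = €3,672,000.00
Total = €12,212.39 + €5,876.00 + €3,672,000.00 = €3,690,088.39

€3,690,088.39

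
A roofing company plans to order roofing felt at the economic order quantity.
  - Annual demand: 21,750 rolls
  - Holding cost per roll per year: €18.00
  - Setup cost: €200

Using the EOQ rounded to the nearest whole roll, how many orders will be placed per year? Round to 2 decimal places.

2DS/H = 2·21,750·200/18 = 483,333.33
EOQ = √483,333.33 ≈ 695.22 → Q = 695
Orders per year = D/Q = 21,750 / 695 = 31.295

31.29 orders per year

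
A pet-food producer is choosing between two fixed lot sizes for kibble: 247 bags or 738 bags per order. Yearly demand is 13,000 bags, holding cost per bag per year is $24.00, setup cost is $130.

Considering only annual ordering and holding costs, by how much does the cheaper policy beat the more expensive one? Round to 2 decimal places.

TC(Q) = (D/Q)S + (Q/2)H
TC(247) = (13,000/247)×130 + (247/2)×24 = $9,806.11
TC(738) = (13,000/738)×130 + (738/2)×24 = $11,145.97
Lots of 247 are cheaper by $1,339.87.

$1,339.87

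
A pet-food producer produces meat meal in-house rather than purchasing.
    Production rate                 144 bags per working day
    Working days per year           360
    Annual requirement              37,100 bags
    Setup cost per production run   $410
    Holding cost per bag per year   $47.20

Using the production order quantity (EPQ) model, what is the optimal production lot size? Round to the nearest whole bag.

Daily demand d = 37,100/360 = 103.056; p = 144; 1 − d/p = 0.28434
EPQ = √(2DS / (H(1 − d/p)))
    = √(2 × 37,100 × 410 / (47.2 × 0.28434)) ≈ 1,505.59

1,506 bags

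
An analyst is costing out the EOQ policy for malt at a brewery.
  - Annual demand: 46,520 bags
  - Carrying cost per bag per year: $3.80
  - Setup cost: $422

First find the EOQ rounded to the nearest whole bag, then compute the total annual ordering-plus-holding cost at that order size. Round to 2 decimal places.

Optimal lot size Q* = (2 × 46,520 × $422 / $3.8)^½ ≈ 3,214.40 → Q = 3,214 bags
Orders/yr = 46,520/3,214 = 14.474; ordering cost = 14.474 × $422 = $6,108.10
Average inventory = 3,214/2 = 1607; holding cost = 1607 × $3.8 = $6,106.60
Total = $6,108.10 + $6,106.60 = $12,214.70

$12,214.70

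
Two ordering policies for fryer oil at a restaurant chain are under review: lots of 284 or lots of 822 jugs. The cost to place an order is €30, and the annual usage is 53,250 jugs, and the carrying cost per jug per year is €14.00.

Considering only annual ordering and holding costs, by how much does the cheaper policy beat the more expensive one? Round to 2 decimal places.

Annual cost at Q: ordering D·S/Q plus holding Q·H/2.
TC(284) = (53,250/284)×30 + (284/2)×14 = €7,613.00
TC(822) = (53,250/822)×30 + (822/2)×14 = €7,697.43
Lots of 284 are cheaper by €84.43.

€84.43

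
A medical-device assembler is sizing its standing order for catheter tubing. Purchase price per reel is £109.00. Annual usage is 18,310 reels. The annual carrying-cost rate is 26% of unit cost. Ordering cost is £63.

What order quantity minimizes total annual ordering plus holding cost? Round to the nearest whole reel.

285 reels

Carrying cost H = £109 × 26% = £28.3400/reel/yr
Q* = √(2·D·S / H) = √(2·18,310·63 / 28.34) = √81,406.5 ≈ 285.32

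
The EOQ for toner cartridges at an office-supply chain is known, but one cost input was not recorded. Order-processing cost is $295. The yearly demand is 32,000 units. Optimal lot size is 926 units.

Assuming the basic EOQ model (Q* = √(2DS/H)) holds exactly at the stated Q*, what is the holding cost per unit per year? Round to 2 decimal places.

EOQ relation: Q² = 2DS/H, so rearrange for the unknown.
H = 2DS / Q² = 2 × 32,000 × 295 / 926² = 22.0181

$22.02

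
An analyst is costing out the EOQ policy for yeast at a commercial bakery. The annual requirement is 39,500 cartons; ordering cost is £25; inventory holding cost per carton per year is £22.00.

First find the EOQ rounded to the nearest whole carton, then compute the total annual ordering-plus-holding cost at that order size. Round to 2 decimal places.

£6,591.67

EOQ = √(2DS/H) = √(2 × 39,500 × 25 / 22)
    = √(89,772.73) ≈ 299.62 → Q = 300 cartons
Ordering: D/Q × S = 39,500/300 × £25 = £3,291.67
Holding:  Q/2 × H = 300/2 × £22 = £3,300.00
Total = £3,291.67 + £3,300.00 = £6,591.67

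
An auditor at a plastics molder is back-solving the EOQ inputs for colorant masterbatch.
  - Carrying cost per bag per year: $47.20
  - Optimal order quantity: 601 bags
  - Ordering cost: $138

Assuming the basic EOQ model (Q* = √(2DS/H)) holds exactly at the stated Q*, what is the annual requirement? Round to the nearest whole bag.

EOQ relation: Q² = 2DS/H, so rearrange for the unknown.
D = Q²H / (2S) = 601² × 47.2 / (2 × 138) = 61,770.61

61,771 bags per year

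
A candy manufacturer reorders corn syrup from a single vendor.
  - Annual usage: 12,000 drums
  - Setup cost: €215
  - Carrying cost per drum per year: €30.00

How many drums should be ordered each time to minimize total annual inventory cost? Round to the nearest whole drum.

415 drums

EOQ = √(2DS/H) = √(2 × 12,000 × 215 / 30)
    = √(172,000.00) ≈ 414.73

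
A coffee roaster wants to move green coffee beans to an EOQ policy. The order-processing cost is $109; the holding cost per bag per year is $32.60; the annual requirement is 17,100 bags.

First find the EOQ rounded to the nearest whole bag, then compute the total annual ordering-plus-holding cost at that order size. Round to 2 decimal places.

Q* = √(2·D·S / H) = √(2·17,100·109 / 32.6) = √114,349.7 ≈ 338.16 → Q = 338 bags
Annual ordering cost = (D/Q)·S = (17,100/338) × 109 = $5,514.50
Annual holding cost  = (Q/2)·H = (338/2) × 32.6 = $5,509.40
Total = $5,514.50 + $5,509.40 = $11,023.90

$11,023.90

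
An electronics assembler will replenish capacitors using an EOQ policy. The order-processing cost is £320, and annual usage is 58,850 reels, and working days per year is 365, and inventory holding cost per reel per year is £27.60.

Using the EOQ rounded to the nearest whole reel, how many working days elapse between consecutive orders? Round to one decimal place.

7.2 days

Optimal lot size Q* = (2 × 58,850 × £320 / £27.6)^½ ≈ 1,168.18 → Q = 1,168 reels
T = Q/D × 365 days = 1,168/58,850 × 365 = 7.244 days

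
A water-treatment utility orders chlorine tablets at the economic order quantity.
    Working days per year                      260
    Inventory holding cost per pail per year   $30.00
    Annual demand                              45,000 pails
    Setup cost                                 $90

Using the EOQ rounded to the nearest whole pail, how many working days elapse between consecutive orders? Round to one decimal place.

2DS/H = 2·45,000·90/30 = 270,000.00
EOQ = √270,000.00 ≈ 519.62 → Q = 520 pails
Days between orders = 260 / (D/Q) = 260 / 86.538 ≈ 3.004

3.0 days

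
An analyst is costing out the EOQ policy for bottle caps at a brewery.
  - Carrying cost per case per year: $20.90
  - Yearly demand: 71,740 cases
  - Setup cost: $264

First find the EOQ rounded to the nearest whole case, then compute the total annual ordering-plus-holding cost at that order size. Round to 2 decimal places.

EOQ = √(2DS/H) = √(2 × 71,740 × 264 / 20.9)
    = √(1,812,378.95) ≈ 1,346.25 → Q = 1,346 cases
Orders/yr = 71,740/1,346 = 53.299; ordering cost = 53.299 × $264 = $14,070.85
Average inventory = 1,346/2 = 673; holding cost = 673 × $20.9 = $14,065.70
Total = $14,070.85 + $14,065.70 = $28,136.55

$28,136.55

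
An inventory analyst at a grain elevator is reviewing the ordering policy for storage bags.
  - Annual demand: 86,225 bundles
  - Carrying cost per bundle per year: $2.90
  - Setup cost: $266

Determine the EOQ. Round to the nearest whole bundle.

2DS/H = 2·86,225·266/2.9 = 15,817,827.59
EOQ = √15,817,827.59 ≈ 3,977.16

3,977 bundles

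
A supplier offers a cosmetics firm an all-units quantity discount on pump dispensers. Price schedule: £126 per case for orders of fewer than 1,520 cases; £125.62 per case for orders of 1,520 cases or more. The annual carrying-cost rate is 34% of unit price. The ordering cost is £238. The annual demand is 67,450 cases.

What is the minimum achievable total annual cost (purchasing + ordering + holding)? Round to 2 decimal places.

£8,516,090.46

H₁ = 34%×£126 = £42.8400;  H₂ = 34%×£125.62 = £42.7108
EOQ₁ = √(2×67,450×238/42.8400) = 865.70  (< 1,520, feasible at tier 1)
EOQ₂ = √(2×67,450×238/42.7108) = 867.01  (< 1,520 → use Q = 1,520 at tier-2 price)
TC(tier 1 (EOQ₁), Q≈865.7) = £8,535,786.78
TC(tier 2, Q≈1,520.0) = £8,516,090.46
Minimum at tier 2: £8,516,090.46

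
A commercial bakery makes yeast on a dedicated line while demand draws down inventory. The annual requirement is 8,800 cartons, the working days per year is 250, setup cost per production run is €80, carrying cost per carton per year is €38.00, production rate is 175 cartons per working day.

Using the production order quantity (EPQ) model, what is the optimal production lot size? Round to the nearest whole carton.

Daily demand d = 8,800/250 = 35.200; p = 175; 1 − d/p = 0.79886
EPQ = √(2DS / (H(1 − d/p)))
    = √(2 × 8,800 × 80 / (38 × 0.79886)) ≈ 215.36

215 cartons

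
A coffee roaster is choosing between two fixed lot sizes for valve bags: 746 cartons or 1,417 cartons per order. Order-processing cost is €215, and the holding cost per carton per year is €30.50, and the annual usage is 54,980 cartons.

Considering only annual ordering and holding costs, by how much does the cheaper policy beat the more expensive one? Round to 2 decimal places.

Annual cost at Q: ordering D·S/Q plus holding Q·H/2.
TC(746) = (54,980/746)×215 + (746/2)×30.5 = €27,221.94
TC(1,417) = (54,980/1,417)×215 + (1,417/2)×30.5 = €29,951.31
Lots of 746 are cheaper by €2,729.37.

€2,729.37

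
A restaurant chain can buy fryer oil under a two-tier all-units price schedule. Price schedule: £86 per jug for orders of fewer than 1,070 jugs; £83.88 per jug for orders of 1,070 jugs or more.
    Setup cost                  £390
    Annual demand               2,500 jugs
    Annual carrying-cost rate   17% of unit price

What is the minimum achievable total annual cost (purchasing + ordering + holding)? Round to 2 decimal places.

£218,240.10

H₁ = 17%×£86 = £14.6200;  H₂ = 17%×£83.88 = £14.2596
EOQ₁ = √(2×2,500×390/14.6200) = 365.21  (< 1,070, feasible at tier 1)
EOQ₂ = √(2×2,500×390/14.2596) = 369.80  (< 1,070 → use Q = 1,070 at tier-2 price)
TC(tier 1 (EOQ₁), Q≈365.2) = £220,339.38
TC(tier 2, Q≈1,070.0) = £218,240.10
Minimum at tier 2: £218,240.10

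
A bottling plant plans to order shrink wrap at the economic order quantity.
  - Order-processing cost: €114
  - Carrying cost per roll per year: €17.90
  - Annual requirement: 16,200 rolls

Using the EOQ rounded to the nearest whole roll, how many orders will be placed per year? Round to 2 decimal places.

2DS/H = 2·16,200·114/17.9 = 206,346.37
EOQ = √206,346.37 ≈ 454.25 → Q = 454
N = D/Q = 16,200/454 ≈ 35.683 orders/yr

35.68 orders per year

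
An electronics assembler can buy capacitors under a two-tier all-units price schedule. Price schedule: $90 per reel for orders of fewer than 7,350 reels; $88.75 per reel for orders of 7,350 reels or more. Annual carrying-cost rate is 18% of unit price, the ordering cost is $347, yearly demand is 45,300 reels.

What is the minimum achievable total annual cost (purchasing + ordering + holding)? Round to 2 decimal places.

H₁ = 18%×$90 = $16.2000;  H₂ = 18%×$88.75 = $15.9750
EOQ₁ = √(2×45,300×347/16.2000) = 1,393.06  (< 7,350, feasible at tier 1)
EOQ₂ = √(2×45,300×347/15.9750) = 1,402.84  (< 7,350 → use Q = 7,350 at tier-2 price)
TC(tier 1 (EOQ₁), Q≈1,393.1) = $4,099,567.65
TC(tier 2, Q≈7,350.0) = $4,081,221.78
Minimum at tier 2: $4,081,221.78

$4,081,221.78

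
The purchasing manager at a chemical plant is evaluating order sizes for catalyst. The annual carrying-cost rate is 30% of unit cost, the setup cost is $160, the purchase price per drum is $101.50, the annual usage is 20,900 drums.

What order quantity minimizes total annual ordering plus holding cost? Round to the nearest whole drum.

469 drums

H = i·C = 0.3 × $101.5 = $30.4500 per drum-year
Optimal lot size Q* = (2 × 20,900 × $160 / $30.45)^½ ≈ 468.66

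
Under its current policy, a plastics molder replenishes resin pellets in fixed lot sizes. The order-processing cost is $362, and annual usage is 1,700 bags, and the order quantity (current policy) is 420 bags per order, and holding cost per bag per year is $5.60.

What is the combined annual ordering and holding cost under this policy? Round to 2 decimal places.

Ordering: D/Q × S = 1,700/420 × $362 = $1,465.24
Holding:  Q/2 × H = 420/2 × $5.6 = $1,176.00
Total = $1,465.24 + $1,176.00 = $2,641.24

$2,641.24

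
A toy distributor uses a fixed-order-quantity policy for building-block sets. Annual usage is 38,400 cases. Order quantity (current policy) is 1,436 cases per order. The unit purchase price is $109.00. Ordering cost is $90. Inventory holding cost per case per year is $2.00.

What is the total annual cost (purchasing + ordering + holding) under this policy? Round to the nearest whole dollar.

$4,189,443

Annual ordering cost = (D/Q)·S = (38,400/1,436) × 90 = $2,406.69
Annual holding cost  = (Q/2)·H = (1,436/2) × 2 = $1,436.00
Purchase cost = D·C = 38,400 × 109 = $4,185,600.00
Total = $2,406.69 + $1,436.00 + $4,185,600.00 = $4,189,442.69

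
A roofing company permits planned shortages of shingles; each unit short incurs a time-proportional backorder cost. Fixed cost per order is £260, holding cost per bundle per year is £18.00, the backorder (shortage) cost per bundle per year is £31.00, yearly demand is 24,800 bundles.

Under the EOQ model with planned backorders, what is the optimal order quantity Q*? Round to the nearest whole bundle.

Basic EOQ = √(2·24,800·260/18) = 846.430
Backorder adjustment √((H+b)/b) = √((18+31)/31) = 1.2572
Q* = 846.430 × 1.2572 ≈ 1,064.16

1,064 bundles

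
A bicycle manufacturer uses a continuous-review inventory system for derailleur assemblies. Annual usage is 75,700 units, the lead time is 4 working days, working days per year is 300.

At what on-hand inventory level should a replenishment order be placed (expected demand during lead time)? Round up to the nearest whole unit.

Daily demand d = 75,700 / 300 = 252.333 units/day
Demand during lead time = 252.333 × 4 = 1,009.33
Reorder point = 1,009.33 → round up

1,010 units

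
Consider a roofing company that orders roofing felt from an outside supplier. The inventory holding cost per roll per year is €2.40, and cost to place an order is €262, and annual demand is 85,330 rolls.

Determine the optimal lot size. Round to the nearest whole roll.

4,316 rolls

2DS/H = 2·85,330·262/2.4 = 18,630,383.33
EOQ = √18,630,383.33 ≈ 4,316.29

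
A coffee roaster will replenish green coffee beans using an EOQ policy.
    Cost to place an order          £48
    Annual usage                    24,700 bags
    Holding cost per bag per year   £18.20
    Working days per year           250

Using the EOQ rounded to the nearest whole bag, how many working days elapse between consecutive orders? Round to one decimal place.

Q* = √(2·D·S / H) = √(2·24,700·48 / 18.2) = √130,285.7 ≈ 360.95 → Q = 361 bags
T = Q/D × 250 days = 361/24,700 × 250 = 3.654 days

3.7 days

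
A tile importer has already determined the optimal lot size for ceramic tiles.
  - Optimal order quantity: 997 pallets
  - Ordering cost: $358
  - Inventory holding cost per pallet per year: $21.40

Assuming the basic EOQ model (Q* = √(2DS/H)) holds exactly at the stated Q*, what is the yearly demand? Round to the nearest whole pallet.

EOQ relation: Q² = 2DS/H, so rearrange for the unknown.
D = Q²H / (2S) = 997² × 21.4 / (2 × 358) = 29,709.21

29,709 pallets per year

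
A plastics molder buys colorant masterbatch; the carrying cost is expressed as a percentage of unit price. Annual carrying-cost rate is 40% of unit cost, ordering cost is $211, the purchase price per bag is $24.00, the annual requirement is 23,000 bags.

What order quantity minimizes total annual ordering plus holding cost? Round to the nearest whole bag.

1,006 bags

Carrying cost H = $24 × 40% = $9.6000/bag/yr
Optimal lot size Q* = (2 × 23,000 × $211 / $9.6)^½ ≈ 1,005.51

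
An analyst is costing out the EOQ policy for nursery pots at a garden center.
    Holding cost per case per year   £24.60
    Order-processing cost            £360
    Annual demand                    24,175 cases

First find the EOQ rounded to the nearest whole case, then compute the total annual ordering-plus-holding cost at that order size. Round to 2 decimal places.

2DS/H = 2·24,175·360/24.6 = 707,560.98
EOQ = √707,560.98 ≈ 841.17 → Q = 841 cases
Ordering: D/Q × S = 24,175/841 × £360 = £10,348.39
Holding:  Q/2 × H = 841/2 × £24.6 = £10,344.30
Total = £10,348.39 + £10,344.30 = £20,692.69

£20,692.69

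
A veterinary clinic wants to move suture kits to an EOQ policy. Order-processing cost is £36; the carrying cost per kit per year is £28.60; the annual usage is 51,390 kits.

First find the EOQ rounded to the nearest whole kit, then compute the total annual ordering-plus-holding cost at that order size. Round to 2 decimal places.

£10,287.00

Q* = √(2·D·S / H) = √(2·51,390·36 / 28.6) = √129,373.4 ≈ 359.69 → Q = 360 kits
Ordering: D/Q × S = 51,390/360 × £36 = £5,139.00
Holding:  Q/2 × H = 360/2 × £28.6 = £5,148.00
Total = £5,139.00 + £5,148.00 = £10,287.00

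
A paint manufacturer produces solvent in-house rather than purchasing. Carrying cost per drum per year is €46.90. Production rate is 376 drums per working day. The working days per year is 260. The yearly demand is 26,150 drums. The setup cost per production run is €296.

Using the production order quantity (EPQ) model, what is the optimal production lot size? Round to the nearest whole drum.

671 drums

Daily demand d = 26,150/260 = 100.577; p = 376; 1 − d/p = 0.73251
EPQ = √(2DS / (H(1 − d/p)))
    = √(2 × 26,150 × 296 / (46.9 × 0.73251)) ≈ 671.28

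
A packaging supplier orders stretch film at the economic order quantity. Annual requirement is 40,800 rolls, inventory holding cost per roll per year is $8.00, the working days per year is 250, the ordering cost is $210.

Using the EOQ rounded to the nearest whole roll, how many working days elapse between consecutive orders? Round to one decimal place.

Optimal lot size Q* = (2 × 40,800 × $210 / $8)^½ ≈ 1,463.56 → Q = 1,464 rolls
Cycle time = (working days × Q)/D = (250 × 1,464) / 40,800 = 8.971 days

9.0 days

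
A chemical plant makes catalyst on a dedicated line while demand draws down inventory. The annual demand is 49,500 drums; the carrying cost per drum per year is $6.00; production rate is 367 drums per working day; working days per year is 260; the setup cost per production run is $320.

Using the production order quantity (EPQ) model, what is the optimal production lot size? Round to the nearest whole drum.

Daily demand d = 49,500/260 = 190.385; p = 367; 1 − d/p = 0.48124
EPQ = √(2DS / (H(1 − d/p)))
    = √(2 × 49,500 × 320 / (6 × 0.48124)) ≈ 3,312.35

3,312 drums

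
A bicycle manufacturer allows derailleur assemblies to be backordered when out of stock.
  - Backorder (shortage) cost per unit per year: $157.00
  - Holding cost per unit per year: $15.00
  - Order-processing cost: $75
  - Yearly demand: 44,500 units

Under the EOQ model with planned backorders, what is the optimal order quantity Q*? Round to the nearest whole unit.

698 units

Basic EOQ = √(2·44,500·75/15) = 667.083
Backorder adjustment √((H+b)/b) = √((15+157)/157) = 1.0467
Q* = 667.083 × 1.0467 ≈ 698.22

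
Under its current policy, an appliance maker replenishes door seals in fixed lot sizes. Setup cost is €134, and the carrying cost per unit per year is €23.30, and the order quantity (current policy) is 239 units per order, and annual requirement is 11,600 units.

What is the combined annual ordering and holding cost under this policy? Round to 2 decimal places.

Annual ordering cost = (D/Q)·S = (11,600/239) × 134 = €6,503.77
Annual holding cost  = (Q/2)·H = (239/2) × 23.3 = €2,784.35
Total = €6,503.77 + €2,784.35 = €9,288.12

€9,288.12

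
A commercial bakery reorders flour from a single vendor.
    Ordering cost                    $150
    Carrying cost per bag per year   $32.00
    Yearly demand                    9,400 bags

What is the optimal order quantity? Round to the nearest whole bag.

Optimal lot size Q* = (2 × 9,400 × $150 / $32)^½ ≈ 296.86

297 bags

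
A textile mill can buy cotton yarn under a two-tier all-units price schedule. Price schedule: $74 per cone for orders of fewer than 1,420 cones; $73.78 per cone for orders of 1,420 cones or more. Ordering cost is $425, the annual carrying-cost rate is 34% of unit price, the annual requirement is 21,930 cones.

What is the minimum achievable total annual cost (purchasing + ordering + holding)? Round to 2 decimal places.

$1,642,369.45

H₁ = 34%×$74 = $25.1600;  H₂ = 34%×$73.78 = $25.0852
EOQ₁ = √(2×21,930×425/25.1600) = 860.74  (< 1,420, feasible at tier 1)
EOQ₂ = √(2×21,930×425/25.0852) = 862.03  (< 1,420 → use Q = 1,420 at tier-2 price)
TC(tier 1 (EOQ₁), Q≈860.7) = $1,644,476.29
TC(tier 2, Q≈1,420.0) = $1,642,369.45
Minimum at tier 2: $1,642,369.45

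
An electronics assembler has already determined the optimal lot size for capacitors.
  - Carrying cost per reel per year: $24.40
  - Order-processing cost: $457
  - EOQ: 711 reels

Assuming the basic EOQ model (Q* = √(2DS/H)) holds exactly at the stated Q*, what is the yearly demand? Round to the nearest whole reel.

13,495 reels per year

Since Q* = (2DS/H)^½, squaring gives Q*²·H = 2DS.
D = Q²H / (2S) = 711² × 24.4 / (2 × 457) = 13,495.31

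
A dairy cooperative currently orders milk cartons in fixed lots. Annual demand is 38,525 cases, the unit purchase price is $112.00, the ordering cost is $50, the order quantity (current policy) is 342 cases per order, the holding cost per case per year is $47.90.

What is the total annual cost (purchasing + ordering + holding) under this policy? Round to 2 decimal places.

$4,328,623.21

Annual ordering cost = (D/Q)·S = (38,525/342) × 50 = $5,632.31
Annual holding cost  = (Q/2)·H = (342/2) × 47.9 = $8,190.90
Purchase cost = D·C = 38,525 × 112 = $4,314,800.00
Total = $5,632.31 + $8,190.90 + $4,314,800.00 = $4,328,623.21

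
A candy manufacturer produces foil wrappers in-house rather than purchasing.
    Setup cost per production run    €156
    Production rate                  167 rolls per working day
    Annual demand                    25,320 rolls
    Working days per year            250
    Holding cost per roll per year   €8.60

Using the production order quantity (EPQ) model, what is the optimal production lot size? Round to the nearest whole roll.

Daily demand d = 25,320/250 = 101.280; p = 167; 1 − d/p = 0.39353
EPQ = √(2DS / (H(1 − d/p)))
    = √(2 × 25,320 × 156 / (8.6 × 0.39353)) ≈ 1,527.81

1,528 rolls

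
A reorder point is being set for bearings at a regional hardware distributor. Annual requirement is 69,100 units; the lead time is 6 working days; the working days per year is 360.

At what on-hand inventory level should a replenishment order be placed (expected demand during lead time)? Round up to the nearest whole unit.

Daily demand d = 69,100 / 360 = 191.944 units/day
Demand during lead time = 191.944 × 6 = 1,151.67
Reorder point = 1,151.67 → round up

1,152 units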